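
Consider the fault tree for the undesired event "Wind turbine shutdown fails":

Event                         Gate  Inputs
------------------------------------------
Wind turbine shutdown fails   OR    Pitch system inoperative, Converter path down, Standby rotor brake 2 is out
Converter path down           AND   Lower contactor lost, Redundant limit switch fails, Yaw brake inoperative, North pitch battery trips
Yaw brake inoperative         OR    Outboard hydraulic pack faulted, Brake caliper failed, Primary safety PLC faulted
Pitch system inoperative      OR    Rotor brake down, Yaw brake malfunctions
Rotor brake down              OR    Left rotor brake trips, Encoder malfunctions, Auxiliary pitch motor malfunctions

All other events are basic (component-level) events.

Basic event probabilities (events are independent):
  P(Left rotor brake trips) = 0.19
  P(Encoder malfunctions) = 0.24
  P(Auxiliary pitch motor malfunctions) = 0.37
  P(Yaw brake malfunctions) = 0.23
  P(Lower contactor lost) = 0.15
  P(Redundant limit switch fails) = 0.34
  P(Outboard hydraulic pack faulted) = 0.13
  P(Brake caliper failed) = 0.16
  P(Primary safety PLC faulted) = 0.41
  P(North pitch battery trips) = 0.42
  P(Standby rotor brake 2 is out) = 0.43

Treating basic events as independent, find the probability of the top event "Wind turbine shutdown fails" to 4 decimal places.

0.8319

P(Rotor brake down) [OR] = 1 − (1−0.19) × (1−0.24) × (1−0.37) = 0.612172
P(Pitch system inoperative) [OR] = 1 − (1−0.612172) × (1−0.23) = 0.701372
P(Yaw brake inoperative) [OR] = 1 − (1−0.13) × (1−0.16) × (1−0.41) = 0.568828
P(Converter path down) [AND] = 0.15 × 0.34 × 0.568828 × 0.42 = 0.012184
P(Wind turbine shutdown fails) [OR] = 1 − (1−0.701372) × (1−0.012184) × (1−0.43) = 0.831856
Rounded to 4 decimal places: P(Wind turbine shutdown fails) ≈ 0.8319.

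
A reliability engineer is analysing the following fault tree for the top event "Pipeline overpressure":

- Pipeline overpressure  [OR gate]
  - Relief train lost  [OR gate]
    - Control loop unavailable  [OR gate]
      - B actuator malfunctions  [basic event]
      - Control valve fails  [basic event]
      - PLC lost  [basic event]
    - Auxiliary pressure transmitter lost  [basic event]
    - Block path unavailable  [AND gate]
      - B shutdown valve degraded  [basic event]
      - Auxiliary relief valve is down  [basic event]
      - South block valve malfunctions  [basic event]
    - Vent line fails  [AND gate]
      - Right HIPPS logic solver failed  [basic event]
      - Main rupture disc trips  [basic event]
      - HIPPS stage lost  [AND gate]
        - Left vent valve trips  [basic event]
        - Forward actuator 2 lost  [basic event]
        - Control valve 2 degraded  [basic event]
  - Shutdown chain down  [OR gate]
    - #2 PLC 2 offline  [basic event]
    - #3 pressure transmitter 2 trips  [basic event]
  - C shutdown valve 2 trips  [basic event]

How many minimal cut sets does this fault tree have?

9

Control loop unavailable [OR]: union of children's cut sets → 3 cut set(s).
Block path unavailable [AND]: one cut set from each child combined → 1 × 1 × 1 = 1 cut set(s).
HIPPS stage lost [AND]: one cut set from each child combined → 1 × 1 × 1 = 1 cut set(s).
Vent line fails [AND]: one cut set from each child combined → 1 × 1 × 1 = 1 cut set(s).
Relief train lost [OR]: union of children's cut sets → 6 cut set(s).
Shutdown chain down [OR]: union of children's cut sets → 2 cut set(s).
Pipeline overpressure [OR]: union of children's cut sets → 9 cut set(s).
Minimal cut sets: {B actuator malfunctions}; {Control valve fails}; {PLC lost}; {Auxiliary pressure transmitter lost}; {Auxiliary relief valve is down, B shutdown valve degraded, South block valve malfunctions}; {Control valve 2 degraded, Forward actuator 2 lost, Left vent valve trips, Main rupture disc trips, Right HIPPS logic solver failed}; {#2 PLC 2 offline}; {#3 pressure transmitter 2 trips}; {C shutdown valve 2 trips}.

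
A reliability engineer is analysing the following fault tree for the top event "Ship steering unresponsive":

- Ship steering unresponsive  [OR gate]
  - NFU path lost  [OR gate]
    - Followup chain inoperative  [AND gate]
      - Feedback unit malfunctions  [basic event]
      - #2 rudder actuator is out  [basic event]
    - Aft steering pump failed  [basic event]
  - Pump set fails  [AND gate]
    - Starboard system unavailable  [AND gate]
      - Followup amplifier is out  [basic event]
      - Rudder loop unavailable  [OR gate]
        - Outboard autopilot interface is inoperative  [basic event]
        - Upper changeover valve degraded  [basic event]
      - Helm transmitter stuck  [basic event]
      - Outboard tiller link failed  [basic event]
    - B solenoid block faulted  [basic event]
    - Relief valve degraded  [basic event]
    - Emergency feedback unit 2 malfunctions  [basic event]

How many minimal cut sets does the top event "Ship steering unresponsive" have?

4

Followup chain inoperative [AND]: one cut set from each child combined → 1 × 1 = 1 cut set(s).
NFU path lost [OR]: union of children's cut sets → 2 cut set(s).
Rudder loop unavailable [OR]: union of children's cut sets → 2 cut set(s).
Starboard system unavailable [AND]: one cut set from each child combined → 1 × 2 × 1 × 1 = 2 cut set(s).
Pump set fails [AND]: one cut set from each child combined → 2 × 1 × 1 × 1 = 2 cut set(s).
Ship steering unresponsive [OR]: union of children's cut sets → 4 cut set(s).
Minimal cut sets: {#2 rudder actuator is out, Feedback unit malfunctions}; {Aft steering pump failed}; {B solenoid block faulted, Emergency feedback unit 2 malfunctions, Followup amplifier is out, Helm transmitter stuck, Outboard autopilot interface is inoperative, Outboard tiller link failed, Relief valve degraded}; {B solenoid block faulted, Emergency feedback unit 2 malfunctions, Followup amplifier is out, Helm transmitter stuck, Outboard tiller link failed, Relief valve degraded, Upper changeover valve degraded}.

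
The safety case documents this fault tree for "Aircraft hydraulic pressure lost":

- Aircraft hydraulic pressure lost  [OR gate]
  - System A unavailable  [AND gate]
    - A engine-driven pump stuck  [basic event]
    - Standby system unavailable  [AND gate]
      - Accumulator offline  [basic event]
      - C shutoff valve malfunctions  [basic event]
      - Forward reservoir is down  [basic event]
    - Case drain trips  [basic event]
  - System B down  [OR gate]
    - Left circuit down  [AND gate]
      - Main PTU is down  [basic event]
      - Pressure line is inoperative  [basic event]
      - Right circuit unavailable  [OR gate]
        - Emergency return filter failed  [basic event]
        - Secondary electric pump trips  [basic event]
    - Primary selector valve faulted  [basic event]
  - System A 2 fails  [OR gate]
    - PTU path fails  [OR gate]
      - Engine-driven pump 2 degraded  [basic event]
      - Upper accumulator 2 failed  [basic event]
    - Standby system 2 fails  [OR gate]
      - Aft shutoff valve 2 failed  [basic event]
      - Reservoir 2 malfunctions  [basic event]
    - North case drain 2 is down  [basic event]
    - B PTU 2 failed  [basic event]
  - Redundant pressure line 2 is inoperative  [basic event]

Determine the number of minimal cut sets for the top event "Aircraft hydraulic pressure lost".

11

Standby system unavailable [AND]: one cut set from each child combined → 1 × 1 × 1 = 1 cut set(s).
System A unavailable [AND]: one cut set from each child combined → 1 × 1 × 1 = 1 cut set(s).
Right circuit unavailable [OR]: union of children's cut sets → 2 cut set(s).
Left circuit down [AND]: one cut set from each child combined → 1 × 1 × 2 = 2 cut set(s).
System B down [OR]: union of children's cut sets → 3 cut set(s).
PTU path fails [OR]: union of children's cut sets → 2 cut set(s).
Standby system 2 fails [OR]: union of children's cut sets → 2 cut set(s).
System A 2 fails [OR]: union of children's cut sets → 6 cut set(s).
Aircraft hydraulic pressure lost [OR]: union of children's cut sets → 11 cut set(s).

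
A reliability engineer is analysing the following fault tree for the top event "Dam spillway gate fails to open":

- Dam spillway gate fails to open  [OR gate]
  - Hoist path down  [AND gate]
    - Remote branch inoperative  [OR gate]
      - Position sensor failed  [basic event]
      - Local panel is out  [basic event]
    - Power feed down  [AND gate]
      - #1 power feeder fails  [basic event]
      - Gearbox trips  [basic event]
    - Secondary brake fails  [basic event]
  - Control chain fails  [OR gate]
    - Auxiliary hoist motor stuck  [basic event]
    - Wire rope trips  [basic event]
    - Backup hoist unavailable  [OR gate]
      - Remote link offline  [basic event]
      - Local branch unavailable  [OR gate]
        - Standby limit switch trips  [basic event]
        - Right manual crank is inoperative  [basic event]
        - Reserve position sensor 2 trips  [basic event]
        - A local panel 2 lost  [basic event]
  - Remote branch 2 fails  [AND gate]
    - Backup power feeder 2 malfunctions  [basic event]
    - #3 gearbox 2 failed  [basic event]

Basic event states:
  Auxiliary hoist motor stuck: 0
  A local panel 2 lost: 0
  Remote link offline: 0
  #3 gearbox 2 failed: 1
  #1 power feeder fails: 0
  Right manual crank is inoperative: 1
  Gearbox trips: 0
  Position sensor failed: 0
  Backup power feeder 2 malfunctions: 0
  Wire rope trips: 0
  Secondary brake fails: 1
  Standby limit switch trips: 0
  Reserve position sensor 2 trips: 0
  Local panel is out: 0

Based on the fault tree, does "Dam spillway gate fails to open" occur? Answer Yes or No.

Remote branch inoperative [OR]: Position sensor failed=not, Local panel is out=not → no input occurs → does not occur.
Power feed down [AND]: #1 power feeder fails=not, Gearbox trips=not → not all inputs occur → does not occur.
Hoist path down [AND]: Remote branch inoperative=not, Power feed down=not, Secondary brake fails=occurs → not all inputs occur → does not occur.
Local branch unavailable [OR]: Standby limit switch trips=not, Right manual crank is inoperative=occurs, Reserve position sensor 2 trips=not, A local panel 2 lost=not → at least one input occurs → occurs.
Backup hoist unavailable [OR]: Remote link offline=not, Local branch unavailable=occurs → at least one input occurs → occurs.
Control chain fails [OR]: Auxiliary hoist motor stuck=not, Wire rope trips=not, Backup hoist unavailable=occurs → at least one input occurs → occurs.
Remote branch 2 fails [AND]: Backup power feeder 2 malfunctions=not, #3 gearbox 2 failed=occurs → not all inputs occur → does not occur.
Dam spillway gate fails to open [OR]: Hoist path down=not, Control chain fails=occurs, Remote branch 2 fails=not → at least one input occurs → occurs.

Yes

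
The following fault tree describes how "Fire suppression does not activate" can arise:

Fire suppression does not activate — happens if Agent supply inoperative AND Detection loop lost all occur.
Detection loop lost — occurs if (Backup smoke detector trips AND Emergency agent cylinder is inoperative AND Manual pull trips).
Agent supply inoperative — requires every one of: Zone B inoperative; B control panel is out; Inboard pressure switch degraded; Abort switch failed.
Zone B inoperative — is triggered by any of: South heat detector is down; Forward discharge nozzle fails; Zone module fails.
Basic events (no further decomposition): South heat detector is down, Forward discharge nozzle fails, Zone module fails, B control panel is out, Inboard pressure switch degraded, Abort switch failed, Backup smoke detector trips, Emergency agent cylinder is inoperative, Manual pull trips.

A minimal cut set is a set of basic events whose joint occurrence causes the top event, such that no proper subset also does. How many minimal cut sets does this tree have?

Zone B inoperative [OR]: union of children's cut sets → 3 cut set(s).
Agent supply inoperative [AND]: one cut set from each child combined → 3 × 1 × 1 × 1 = 3 cut set(s).
Detection loop lost [AND]: one cut set from each child combined → 1 × 1 × 1 = 1 cut set(s).
Fire suppression does not activate [AND]: one cut set from each child combined → 3 × 1 = 3 cut set(s).
Minimal cut sets: {Abort switch failed, B control panel is out, Backup smoke detector trips, Emergency agent cylinder is inoperative, Inboard pressure switch degraded, Manual pull trips, South heat detector is down}; {Abort switch failed, B control panel is out, Backup smoke detector trips, Emergency agent cylinder is inoperative, Forward discharge nozzle fails, Inboard pressure switch degraded, Manual pull trips}; {Abort switch failed, B control panel is out, Backup smoke detector trips, Emergency agent cylinder is inoperative, Inboard pressure switch degraded, Manual pull trips, Zone module fails}.

3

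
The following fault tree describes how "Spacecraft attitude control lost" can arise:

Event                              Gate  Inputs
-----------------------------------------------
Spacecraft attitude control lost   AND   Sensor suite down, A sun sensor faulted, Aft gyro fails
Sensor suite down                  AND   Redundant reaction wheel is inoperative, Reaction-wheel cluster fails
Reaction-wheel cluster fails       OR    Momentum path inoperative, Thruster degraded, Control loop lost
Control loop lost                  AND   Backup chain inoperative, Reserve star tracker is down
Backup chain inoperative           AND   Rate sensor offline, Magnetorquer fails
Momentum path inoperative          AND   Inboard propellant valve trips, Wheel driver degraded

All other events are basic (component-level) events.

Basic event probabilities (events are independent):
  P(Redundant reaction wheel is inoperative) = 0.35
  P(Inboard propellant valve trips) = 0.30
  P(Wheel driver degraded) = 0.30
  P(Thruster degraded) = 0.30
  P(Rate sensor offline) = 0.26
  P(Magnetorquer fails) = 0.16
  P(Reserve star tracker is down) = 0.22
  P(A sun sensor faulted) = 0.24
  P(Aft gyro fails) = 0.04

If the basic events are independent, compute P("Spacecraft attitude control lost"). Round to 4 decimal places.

P(Momentum path inoperative) [AND] = 0.30 × 0.30 = 0.090000
P(Backup chain inoperative) [AND] = 0.26 × 0.16 = 0.041600
P(Control loop lost) [AND] = 0.041600 × 0.22 = 0.009152
P(Reaction-wheel cluster fails) [OR] = 1 − (1−0.090000) × (1−0.30) × (1−0.009152) = 0.368830
P(Sensor suite down) [AND] = 0.35 × 0.368830 = 0.129091
P(Spacecraft attitude control lost) [AND] = 0.129091 × 0.24 × 0.04 = 0.001239
Rounded to 4 decimal places: P(Spacecraft attitude control lost) ≈ 0.0012.

0.0012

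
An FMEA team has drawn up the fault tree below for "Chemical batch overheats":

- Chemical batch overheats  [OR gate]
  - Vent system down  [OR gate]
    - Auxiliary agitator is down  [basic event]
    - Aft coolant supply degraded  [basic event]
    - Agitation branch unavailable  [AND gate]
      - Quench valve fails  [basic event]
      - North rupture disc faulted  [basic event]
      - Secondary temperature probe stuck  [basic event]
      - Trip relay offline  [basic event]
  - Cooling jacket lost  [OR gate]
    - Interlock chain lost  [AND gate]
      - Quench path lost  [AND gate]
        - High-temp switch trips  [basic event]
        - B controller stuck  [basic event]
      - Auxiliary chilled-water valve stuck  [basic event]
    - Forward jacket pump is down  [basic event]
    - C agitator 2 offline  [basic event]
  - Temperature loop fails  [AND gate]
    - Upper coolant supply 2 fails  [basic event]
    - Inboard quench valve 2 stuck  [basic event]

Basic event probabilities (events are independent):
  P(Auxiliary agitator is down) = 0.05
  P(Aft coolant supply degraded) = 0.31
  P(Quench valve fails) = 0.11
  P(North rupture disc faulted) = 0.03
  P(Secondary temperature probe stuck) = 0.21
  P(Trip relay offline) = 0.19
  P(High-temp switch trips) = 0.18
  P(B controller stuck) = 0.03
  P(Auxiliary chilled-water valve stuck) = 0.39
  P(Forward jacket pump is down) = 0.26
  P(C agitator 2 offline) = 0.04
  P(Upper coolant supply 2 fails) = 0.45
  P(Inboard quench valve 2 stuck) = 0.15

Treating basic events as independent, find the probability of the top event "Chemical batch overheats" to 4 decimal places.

0.5667

P(Agitation branch unavailable) [AND] = 0.11 × 0.03 × 0.21 × 0.19 = 0.000132
P(Vent system down) [OR] = 1 − (1−0.05) × (1−0.31) × (1−0.000132) = 0.344587
P(Quench path lost) [AND] = 0.18 × 0.03 = 0.005400
P(Interlock chain lost) [AND] = 0.005400 × 0.39 = 0.002106
P(Cooling jacket lost) [OR] = 1 − (1−0.002106) × (1−0.26) × (1−0.04) = 0.291096
P(Temperature loop fails) [AND] = 0.45 × 0.15 = 0.067500
P(Chemical batch overheats) [OR] = 1 − (1−0.344587) × (1−0.291096) × (1−0.067500) = 0.566737
Rounded to 4 decimal places: P(Chemical batch overheats) ≈ 0.5667.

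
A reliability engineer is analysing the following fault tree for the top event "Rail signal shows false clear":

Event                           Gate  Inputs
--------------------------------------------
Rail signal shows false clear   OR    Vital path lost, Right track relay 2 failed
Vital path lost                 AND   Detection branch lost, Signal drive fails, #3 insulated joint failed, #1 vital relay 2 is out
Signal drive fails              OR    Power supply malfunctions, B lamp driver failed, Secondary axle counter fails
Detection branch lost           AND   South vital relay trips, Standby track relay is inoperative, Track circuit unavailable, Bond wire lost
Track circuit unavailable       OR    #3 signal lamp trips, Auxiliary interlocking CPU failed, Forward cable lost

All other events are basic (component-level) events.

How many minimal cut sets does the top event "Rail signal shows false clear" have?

10

Track circuit unavailable [OR]: union of children's cut sets → 3 cut set(s).
Detection branch lost [AND]: one cut set from each child combined → 1 × 1 × 3 × 1 = 3 cut set(s).
Signal drive fails [OR]: union of children's cut sets → 3 cut set(s).
Vital path lost [AND]: one cut set from each child combined → 3 × 3 × 1 × 1 = 9 cut set(s).
Rail signal shows false clear [OR]: union of children's cut sets → 10 cut set(s).
Minimal cut sets: {#1 vital relay 2 is out, #3 insulated joint failed, #3 signal lamp trips, Bond wire lost, Power supply malfunctions, South vital relay trips, Standby track relay is inoperative}; {#1 vital relay 2 is out, #3 insulated joint failed, #3 signal lamp trips, B lamp driver failed, Bond wire lost, South vital relay trips, Standby track relay is inoperative}; {#1 vital relay 2 is out, #3 insulated joint failed, #3 signal lamp trips, Bond wire lost, Secondary axle counter fails, South vital relay trips, Standby track relay is inoperative}; {#1 vital relay 2 is out, #3 insulated joint failed, Auxiliary interlocking CPU failed, Bond wire lost, Power supply malfunctions, South vital relay trips, Standby track relay is inoperative}; {#1 vital relay 2 is out, #3 insulated joint failed, Auxiliary interlocking CPU failed, B lamp driver failed, Bond wire lost, South vital relay trips, Standby track relay is inoperative}; {#1 vital relay 2 is out, #3 insulated joint failed, Auxiliary interlocking CPU failed, Bond wire lost, Secondary axle counter fails, South vital relay trips, Standby track relay is inoperative}; {#1 vital relay 2 is out, #3 insulated joint failed, Bond wire lost, Forward cable lost, Power supply malfunctions, South vital relay trips, Standby track relay is inoperative}; {#1 vital relay 2 is out, #3 insulated joint failed, B lamp driver failed, Bond wire lost, Forward cable lost, South vital relay trips, Standby track relay is inoperative}; {#1 vital relay 2 is out, #3 insulated joint failed, Bond wire lost, Forward cable lost, Secondary axle counter fails, South vital relay trips, Standby track relay is inoperative}; {Right track relay 2 failed}.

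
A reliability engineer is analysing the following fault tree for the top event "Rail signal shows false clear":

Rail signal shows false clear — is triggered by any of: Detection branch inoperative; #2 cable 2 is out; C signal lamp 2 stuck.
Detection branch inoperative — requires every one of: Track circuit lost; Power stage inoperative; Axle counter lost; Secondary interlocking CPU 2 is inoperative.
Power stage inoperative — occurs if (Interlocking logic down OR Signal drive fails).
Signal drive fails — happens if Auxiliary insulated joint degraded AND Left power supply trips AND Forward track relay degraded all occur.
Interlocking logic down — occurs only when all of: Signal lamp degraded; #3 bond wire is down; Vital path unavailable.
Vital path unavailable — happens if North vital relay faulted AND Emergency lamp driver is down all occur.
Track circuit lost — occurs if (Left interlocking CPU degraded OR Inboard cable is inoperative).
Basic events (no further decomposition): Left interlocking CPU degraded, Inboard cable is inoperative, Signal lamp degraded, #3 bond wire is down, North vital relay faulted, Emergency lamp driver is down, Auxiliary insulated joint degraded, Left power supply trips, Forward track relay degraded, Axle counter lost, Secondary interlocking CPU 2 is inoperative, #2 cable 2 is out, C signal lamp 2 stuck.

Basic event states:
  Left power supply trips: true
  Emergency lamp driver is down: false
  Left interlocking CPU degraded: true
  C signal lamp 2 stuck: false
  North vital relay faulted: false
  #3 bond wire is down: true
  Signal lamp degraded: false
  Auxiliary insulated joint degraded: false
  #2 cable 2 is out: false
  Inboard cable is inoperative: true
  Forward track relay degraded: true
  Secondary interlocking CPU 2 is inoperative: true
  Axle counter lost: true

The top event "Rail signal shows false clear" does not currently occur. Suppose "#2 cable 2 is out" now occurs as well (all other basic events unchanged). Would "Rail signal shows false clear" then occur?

Counterfactual: set "#2 cable 2 is out" to occurred.
Track circuit lost [OR]: Left interlocking CPU degraded=occurs, Inboard cable is inoperative=occurs → at least one input occurs → occurs.
Vital path unavailable [AND]: North vital relay faulted=not, Emergency lamp driver is down=not → not all inputs occur → does not occur.
Interlocking logic down [AND]: Signal lamp degraded=not, #3 bond wire is down=occurs, Vital path unavailable=not → not all inputs occur → does not occur.
Signal drive fails [AND]: Auxiliary insulated joint degraded=not, Left power supply trips=occurs, Forward track relay degraded=occurs → not all inputs occur → does not occur.
Power stage inoperative [OR]: Interlocking logic down=not, Signal drive fails=not → no input occurs → does not occur.
Detection branch inoperative [AND]: Track circuit lost=occurs, Power stage inoperative=not, Axle counter lost=occurs, Secondary interlocking CPU 2 is inoperative=occurs → not all inputs occur → does not occur.
Rail signal shows false clear [OR]: Detection branch inoperative=not, #2 cable 2 is out=occurs, C signal lamp 2 stuck=not → at least one input occurs → occurs.

Yes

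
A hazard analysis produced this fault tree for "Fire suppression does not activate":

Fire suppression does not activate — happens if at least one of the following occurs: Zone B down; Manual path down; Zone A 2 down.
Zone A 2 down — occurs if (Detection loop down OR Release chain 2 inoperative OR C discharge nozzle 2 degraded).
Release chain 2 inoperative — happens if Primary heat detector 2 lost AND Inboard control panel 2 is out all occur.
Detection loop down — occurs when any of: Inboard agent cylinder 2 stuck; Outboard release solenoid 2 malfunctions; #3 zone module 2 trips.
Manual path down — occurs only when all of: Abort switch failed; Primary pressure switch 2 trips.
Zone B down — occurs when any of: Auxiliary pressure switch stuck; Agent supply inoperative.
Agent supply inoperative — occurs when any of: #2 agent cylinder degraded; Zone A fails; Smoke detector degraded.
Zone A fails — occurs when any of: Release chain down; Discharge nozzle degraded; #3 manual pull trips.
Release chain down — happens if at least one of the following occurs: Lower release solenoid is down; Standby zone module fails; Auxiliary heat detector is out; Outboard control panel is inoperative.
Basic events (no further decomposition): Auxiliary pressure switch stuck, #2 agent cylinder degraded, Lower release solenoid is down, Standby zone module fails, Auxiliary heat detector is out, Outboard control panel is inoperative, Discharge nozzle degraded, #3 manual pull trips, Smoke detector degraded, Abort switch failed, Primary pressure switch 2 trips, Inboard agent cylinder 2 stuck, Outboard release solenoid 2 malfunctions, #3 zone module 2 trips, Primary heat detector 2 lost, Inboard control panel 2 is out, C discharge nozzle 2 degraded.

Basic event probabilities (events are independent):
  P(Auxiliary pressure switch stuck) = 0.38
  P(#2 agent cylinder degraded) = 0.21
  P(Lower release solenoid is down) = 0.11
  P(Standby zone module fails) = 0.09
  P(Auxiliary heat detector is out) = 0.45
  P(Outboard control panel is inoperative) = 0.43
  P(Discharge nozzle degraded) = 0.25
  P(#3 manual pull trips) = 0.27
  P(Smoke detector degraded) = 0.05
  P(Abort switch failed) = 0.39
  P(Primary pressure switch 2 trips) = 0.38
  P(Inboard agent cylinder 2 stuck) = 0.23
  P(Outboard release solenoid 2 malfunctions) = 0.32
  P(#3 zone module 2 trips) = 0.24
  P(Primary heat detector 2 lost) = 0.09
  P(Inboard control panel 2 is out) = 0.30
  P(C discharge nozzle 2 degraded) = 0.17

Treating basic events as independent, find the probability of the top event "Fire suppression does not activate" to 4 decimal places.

0.9823

P(Release chain down) [OR] = 1 − (1−0.11) × (1−0.09) × (1−0.45) × (1−0.43) = 0.746096
P(Zone A fails) [OR] = 1 − (1−0.746096) × (1−0.25) × (1−0.27) = 0.860988
P(Agent supply inoperative) [OR] = 1 − (1−0.21) × (1−0.860988) × (1−0.05) = 0.895671
P(Zone B down) [OR] = 1 − (1−0.38) × (1−0.895671) = 0.935316
P(Manual path down) [AND] = 0.39 × 0.38 = 0.148200
P(Detection loop down) [OR] = 1 − (1−0.23) × (1−0.32) × (1−0.24) = 0.602064
P(Release chain 2 inoperative) [AND] = 0.09 × 0.30 = 0.027000
P(Zone A 2 down) [OR] = 1 − (1−0.602064) × (1−0.027000) × (1−0.17) = 0.678631
P(Fire suppression does not activate) [OR] = 1 − (1−0.935316) × (1−0.148200) × (1−0.678631) = 0.982293
Rounded to 4 decimal places: P(Fire suppression does not activate) ≈ 0.9823.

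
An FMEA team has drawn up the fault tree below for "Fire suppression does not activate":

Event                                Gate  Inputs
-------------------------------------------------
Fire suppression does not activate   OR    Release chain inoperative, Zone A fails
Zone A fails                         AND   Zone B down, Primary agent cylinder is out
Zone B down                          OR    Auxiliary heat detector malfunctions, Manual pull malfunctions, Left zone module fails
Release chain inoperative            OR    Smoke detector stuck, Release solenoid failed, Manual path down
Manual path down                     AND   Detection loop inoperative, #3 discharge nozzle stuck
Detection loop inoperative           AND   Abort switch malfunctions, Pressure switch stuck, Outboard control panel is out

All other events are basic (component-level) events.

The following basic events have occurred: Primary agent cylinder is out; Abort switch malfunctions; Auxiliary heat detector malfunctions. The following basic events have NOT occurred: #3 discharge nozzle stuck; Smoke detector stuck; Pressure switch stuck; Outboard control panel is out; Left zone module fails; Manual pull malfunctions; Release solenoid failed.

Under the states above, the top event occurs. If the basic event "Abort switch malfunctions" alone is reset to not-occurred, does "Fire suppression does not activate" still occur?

Yes

Counterfactual: set "Abort switch malfunctions" to not occurred.
Detection loop inoperative [AND]: Abort switch malfunctions=not, Pressure switch stuck=not, Outboard control panel is out=not → not all inputs occur → does not occur.
Manual path down [AND]: Detection loop inoperative=not, #3 discharge nozzle stuck=not → not all inputs occur → does not occur.
Release chain inoperative [OR]: Smoke detector stuck=not, Release solenoid failed=not, Manual path down=not → no input occurs → does not occur.
Zone B down [OR]: Auxiliary heat detector malfunctions=occurs, Manual pull malfunctions=not, Left zone module fails=not → at least one input occurs → occurs.
Zone A fails [AND]: Zone B down=occurs, Primary agent cylinder is out=occurs → all inputs occur → occurs.
Fire suppression does not activate [OR]: Release chain inoperative=not, Zone A fails=occurs → at least one input occurs → occurs.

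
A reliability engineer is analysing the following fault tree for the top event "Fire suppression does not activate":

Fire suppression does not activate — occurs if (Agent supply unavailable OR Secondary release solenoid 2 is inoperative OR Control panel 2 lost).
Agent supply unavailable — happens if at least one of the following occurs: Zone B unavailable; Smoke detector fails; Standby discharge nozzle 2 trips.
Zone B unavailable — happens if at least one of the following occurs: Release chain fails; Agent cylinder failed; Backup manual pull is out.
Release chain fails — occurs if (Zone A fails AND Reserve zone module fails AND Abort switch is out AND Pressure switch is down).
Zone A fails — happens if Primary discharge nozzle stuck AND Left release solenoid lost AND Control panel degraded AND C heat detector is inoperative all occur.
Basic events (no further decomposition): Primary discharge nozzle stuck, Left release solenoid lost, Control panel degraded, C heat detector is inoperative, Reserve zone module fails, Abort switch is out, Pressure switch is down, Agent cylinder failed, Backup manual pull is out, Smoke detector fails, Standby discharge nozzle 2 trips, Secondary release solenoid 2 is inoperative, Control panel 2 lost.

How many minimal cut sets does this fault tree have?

Zone A fails [AND]: one cut set from each child combined → 1 × 1 × 1 × 1 = 1 cut set(s).
Release chain fails [AND]: one cut set from each child combined → 1 × 1 × 1 × 1 = 1 cut set(s).
Zone B unavailable [OR]: union of children's cut sets → 3 cut set(s).
Agent supply unavailable [OR]: union of children's cut sets → 5 cut set(s).
Fire suppression does not activate [OR]: union of children's cut sets → 7 cut set(s).
Minimal cut sets: {Abort switch is out, C heat detector is inoperative, Control panel degraded, Left release solenoid lost, Pressure switch is down, Primary discharge nozzle stuck, Reserve zone module fails}; {Agent cylinder failed}; {Backup manual pull is out}; {Smoke detector fails}; {Standby discharge nozzle 2 trips}; {Secondary release solenoid 2 is inoperative}; {Control panel 2 lost}.

7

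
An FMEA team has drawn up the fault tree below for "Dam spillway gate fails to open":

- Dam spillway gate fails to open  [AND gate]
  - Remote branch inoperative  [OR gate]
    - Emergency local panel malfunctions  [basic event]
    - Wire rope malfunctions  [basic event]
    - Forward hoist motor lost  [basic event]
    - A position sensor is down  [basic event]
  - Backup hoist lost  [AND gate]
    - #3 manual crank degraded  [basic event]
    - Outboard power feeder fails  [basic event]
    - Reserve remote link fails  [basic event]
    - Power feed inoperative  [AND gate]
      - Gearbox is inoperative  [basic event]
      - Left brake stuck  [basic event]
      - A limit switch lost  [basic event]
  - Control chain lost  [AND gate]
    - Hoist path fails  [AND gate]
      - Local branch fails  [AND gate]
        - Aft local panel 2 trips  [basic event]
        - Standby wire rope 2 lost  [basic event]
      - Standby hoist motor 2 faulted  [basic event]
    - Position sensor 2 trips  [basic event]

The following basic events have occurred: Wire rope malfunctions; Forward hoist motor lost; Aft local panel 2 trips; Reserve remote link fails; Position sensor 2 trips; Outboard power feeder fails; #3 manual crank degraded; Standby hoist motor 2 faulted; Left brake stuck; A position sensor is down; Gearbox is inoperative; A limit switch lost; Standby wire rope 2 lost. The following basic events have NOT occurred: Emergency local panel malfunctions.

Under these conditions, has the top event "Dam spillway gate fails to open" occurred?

Remote branch inoperative [OR]: Emergency local panel malfunctions=not, Wire rope malfunctions=occurs, Forward hoist motor lost=occurs, A position sensor is down=occurs → at least one input occurs → occurs.
Power feed inoperative [AND]: Gearbox is inoperative=occurs, Left brake stuck=occurs, A limit switch lost=occurs → all inputs occur → occurs.
Backup hoist lost [AND]: #3 manual crank degraded=occurs, Outboard power feeder fails=occurs, Reserve remote link fails=occurs, Power feed inoperative=occurs → all inputs occur → occurs.
Local branch fails [AND]: Aft local panel 2 trips=occurs, Standby wire rope 2 lost=occurs → all inputs occur → occurs.
Hoist path fails [AND]: Local branch fails=occurs, Standby hoist motor 2 faulted=occurs → all inputs occur → occurs.
Control chain lost [AND]: Hoist path fails=occurs, Position sensor 2 trips=occurs → all inputs occur → occurs.
Dam spillway gate fails to open [AND]: Remote branch inoperative=occurs, Backup hoist lost=occurs, Control chain lost=occurs → all inputs occur → occurs.

Yes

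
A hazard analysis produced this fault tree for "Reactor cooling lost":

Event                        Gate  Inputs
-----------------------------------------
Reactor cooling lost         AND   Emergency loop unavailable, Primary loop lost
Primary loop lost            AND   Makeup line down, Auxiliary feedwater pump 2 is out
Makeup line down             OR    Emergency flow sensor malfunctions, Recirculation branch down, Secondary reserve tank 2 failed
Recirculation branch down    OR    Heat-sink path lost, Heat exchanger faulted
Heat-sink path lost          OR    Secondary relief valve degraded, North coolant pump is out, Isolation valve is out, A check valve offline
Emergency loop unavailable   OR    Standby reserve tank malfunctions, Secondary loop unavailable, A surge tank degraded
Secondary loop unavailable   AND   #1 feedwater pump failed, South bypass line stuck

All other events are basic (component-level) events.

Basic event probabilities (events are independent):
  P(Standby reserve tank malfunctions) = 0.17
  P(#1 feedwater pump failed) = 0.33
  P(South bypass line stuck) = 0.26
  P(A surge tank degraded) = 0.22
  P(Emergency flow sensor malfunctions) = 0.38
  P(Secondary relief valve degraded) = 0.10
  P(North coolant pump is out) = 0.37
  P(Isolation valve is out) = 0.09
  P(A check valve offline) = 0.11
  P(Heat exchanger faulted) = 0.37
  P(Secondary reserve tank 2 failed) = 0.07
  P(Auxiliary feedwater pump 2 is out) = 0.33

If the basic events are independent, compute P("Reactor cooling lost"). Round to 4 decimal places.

0.1122

P(Secondary loop unavailable) [AND] = 0.33 × 0.26 = 0.085800
P(Emergency loop unavailable) [OR] = 1 − (1−0.17) × (1−0.085800) × (1−0.22) = 0.408147
P(Heat-sink path lost) [OR] = 1 − (1−0.10) × (1−0.37) × (1−0.09) × (1−0.11) = 0.540787
P(Recirculation branch down) [OR] = 1 − (1−0.540787) × (1−0.37) = 0.710696
P(Makeup line down) [OR] = 1 − (1−0.38) × (1−0.710696) × (1−0.07) = 0.833187
P(Primary loop lost) [AND] = 0.833187 × 0.33 = 0.274952
P(Reactor cooling lost) [AND] = 0.408147 × 0.274952 = 0.112221
Rounded to 4 decimal places: P(Reactor cooling lost) ≈ 0.1122.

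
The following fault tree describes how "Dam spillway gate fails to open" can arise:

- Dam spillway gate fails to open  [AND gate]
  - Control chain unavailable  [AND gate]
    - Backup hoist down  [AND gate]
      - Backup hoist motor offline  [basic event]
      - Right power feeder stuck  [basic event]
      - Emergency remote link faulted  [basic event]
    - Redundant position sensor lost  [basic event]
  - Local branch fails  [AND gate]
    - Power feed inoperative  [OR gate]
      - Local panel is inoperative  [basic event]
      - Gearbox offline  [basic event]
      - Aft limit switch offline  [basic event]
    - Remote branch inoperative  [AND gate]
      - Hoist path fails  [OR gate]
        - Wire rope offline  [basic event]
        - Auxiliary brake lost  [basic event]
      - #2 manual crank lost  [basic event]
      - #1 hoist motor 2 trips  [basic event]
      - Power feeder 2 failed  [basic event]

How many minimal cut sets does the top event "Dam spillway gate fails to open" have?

Backup hoist down [AND]: one cut set from each child combined → 1 × 1 × 1 = 1 cut set(s).
Control chain unavailable [AND]: one cut set from each child combined → 1 × 1 = 1 cut set(s).
Power feed inoperative [OR]: union of children's cut sets → 3 cut set(s).
Hoist path fails [OR]: union of children's cut sets → 2 cut set(s).
Remote branch inoperative [AND]: one cut set from each child combined → 2 × 1 × 1 × 1 = 2 cut set(s).
Local branch fails [AND]: one cut set from each child combined → 3 × 2 = 6 cut set(s).
Dam spillway gate fails to open [AND]: one cut set from each child combined → 1 × 6 = 6 cut set(s).
Minimal cut sets: {#1 hoist motor 2 trips, #2 manual crank lost, Backup hoist motor offline, Emergency remote link faulted, Local panel is inoperative, Power feeder 2 failed, Redundant position sensor lost, Right power feeder stuck, Wire rope offline}; {#1 hoist motor 2 trips, #2 manual crank lost, Auxiliary brake lost, Backup hoist motor offline, Emergency remote link faulted, Local panel is inoperative, Power feeder 2 failed, Redundant position sensor lost, Right power feeder stuck}; {#1 hoist motor 2 trips, #2 manual crank lost, Backup hoist motor offline, Emergency remote link faulted, Gearbox offline, Power feeder 2 failed, Redundant position sensor lost, Right power feeder stuck, Wire rope offline}; {#1 hoist motor 2 trips, #2 manual crank lost, Auxiliary brake lost, Backup hoist motor offline, Emergency remote link faulted, Gearbox offline, Power feeder 2 failed, Redundant position sensor lost, Right power feeder stuck}; {#1 hoist motor 2 trips, #2 manual crank lost, Aft limit switch offline, Backup hoist motor offline, Emergency remote link faulted, Power feeder 2 failed, Redundant position sensor lost, Right power feeder stuck, Wire rope offline}; {#1 hoist motor 2 trips, #2 manual crank lost, Aft limit switch offline, Auxiliary brake lost, Backup hoist motor offline, Emergency remote link faulted, Power feeder 2 failed, Redundant position sensor lost, Right power feeder stuck}.

6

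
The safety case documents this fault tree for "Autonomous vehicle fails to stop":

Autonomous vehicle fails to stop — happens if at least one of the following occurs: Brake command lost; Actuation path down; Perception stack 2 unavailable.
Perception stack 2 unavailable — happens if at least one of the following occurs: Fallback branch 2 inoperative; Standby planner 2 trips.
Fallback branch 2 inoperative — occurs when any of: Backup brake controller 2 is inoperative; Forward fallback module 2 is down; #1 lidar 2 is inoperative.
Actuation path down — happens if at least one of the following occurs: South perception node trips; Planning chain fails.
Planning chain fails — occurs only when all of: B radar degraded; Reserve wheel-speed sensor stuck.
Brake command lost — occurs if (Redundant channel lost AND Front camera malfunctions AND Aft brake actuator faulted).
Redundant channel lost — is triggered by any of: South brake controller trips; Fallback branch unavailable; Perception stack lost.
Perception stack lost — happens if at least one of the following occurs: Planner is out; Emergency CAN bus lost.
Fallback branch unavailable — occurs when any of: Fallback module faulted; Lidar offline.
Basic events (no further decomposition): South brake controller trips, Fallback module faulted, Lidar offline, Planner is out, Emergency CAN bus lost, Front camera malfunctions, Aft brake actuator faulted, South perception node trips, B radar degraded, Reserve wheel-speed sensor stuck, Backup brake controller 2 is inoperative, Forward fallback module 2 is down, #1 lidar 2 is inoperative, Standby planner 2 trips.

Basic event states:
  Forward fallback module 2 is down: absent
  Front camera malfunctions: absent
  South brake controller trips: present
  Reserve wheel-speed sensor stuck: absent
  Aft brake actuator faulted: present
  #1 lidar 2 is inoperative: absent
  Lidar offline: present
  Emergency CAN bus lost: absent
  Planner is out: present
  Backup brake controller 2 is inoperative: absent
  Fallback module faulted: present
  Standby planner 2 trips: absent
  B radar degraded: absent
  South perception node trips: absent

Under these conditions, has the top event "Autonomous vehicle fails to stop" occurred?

No

Fallback branch unavailable [OR]: Fallback module faulted=occurs, Lidar offline=occurs → at least one input occurs → occurs.
Perception stack lost [OR]: Planner is out=occurs, Emergency CAN bus lost=not → at least one input occurs → occurs.
Redundant channel lost [OR]: South brake controller trips=occurs, Fallback branch unavailable=occurs, Perception stack lost=occurs → at least one input occurs → occurs.
Brake command lost [AND]: Redundant channel lost=occurs, Front camera malfunctions=not, Aft brake actuator faulted=occurs → not all inputs occur → does not occur.
Planning chain fails [AND]: B radar degraded=not, Reserve wheel-speed sensor stuck=not → not all inputs occur → does not occur.
Actuation path down [OR]: South perception node trips=not, Planning chain fails=not → no input occurs → does not occur.
Fallback branch 2 inoperative [OR]: Backup brake controller 2 is inoperative=not, Forward fallback module 2 is down=not, #1 lidar 2 is inoperative=not → no input occurs → does not occur.
Perception stack 2 unavailable [OR]: Fallback branch 2 inoperative=not, Standby planner 2 trips=not → no input occurs → does not occur.
Autonomous vehicle fails to stop [OR]: Brake command lost=not, Actuation path down=not, Perception stack 2 unavailable=not → no input occurs → does not occur.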